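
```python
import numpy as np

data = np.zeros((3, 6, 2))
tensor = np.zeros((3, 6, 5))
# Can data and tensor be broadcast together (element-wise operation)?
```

No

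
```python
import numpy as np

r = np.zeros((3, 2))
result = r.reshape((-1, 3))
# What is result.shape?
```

(2, 3)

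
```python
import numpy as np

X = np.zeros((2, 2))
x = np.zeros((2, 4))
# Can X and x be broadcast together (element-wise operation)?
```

No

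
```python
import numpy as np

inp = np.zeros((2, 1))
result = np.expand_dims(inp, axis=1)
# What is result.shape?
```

(2, 1, 1)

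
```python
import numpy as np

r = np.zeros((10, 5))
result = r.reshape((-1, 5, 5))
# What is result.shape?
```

(2, 5, 5)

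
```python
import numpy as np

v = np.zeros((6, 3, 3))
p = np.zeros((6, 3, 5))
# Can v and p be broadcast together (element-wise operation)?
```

No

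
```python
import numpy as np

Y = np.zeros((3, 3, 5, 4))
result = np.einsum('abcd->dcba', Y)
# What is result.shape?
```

(4, 5, 3, 3)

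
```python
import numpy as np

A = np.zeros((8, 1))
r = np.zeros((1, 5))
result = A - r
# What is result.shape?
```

(8, 5)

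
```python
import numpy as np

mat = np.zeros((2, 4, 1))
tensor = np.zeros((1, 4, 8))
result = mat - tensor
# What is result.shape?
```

(2, 4, 8)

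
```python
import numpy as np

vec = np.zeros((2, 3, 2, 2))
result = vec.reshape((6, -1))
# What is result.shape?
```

(6, 4)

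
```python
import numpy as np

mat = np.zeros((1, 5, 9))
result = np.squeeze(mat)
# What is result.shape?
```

(5, 9)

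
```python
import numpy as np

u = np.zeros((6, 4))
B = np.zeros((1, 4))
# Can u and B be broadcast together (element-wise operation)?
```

Yes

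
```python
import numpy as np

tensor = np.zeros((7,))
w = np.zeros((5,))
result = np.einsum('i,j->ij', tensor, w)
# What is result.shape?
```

(7, 5)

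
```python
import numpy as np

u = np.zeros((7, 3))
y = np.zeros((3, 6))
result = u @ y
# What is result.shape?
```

(7, 6)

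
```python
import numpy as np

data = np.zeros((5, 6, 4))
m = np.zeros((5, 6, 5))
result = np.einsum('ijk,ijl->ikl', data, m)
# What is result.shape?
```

(5, 4, 5)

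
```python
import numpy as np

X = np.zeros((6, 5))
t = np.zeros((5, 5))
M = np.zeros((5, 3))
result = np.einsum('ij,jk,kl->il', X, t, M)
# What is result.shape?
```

(6, 3)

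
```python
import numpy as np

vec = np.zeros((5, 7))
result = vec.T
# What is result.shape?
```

(7, 5)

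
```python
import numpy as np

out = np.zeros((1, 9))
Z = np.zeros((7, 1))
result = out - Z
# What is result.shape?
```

(7, 9)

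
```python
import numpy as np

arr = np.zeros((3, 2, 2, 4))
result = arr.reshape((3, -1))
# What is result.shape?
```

(3, 16)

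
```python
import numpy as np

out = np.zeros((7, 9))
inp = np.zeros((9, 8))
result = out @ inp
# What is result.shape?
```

(7, 8)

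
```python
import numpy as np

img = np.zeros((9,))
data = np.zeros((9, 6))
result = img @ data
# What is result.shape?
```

(6,)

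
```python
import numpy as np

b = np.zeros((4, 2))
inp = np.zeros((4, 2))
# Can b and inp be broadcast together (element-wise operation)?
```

Yes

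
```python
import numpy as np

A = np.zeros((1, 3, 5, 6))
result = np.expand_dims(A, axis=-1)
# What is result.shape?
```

(1, 3, 5, 6, 1)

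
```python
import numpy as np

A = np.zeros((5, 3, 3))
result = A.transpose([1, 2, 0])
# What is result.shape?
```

(3, 3, 5)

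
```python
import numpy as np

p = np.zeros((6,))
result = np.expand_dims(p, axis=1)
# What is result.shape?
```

(6, 1)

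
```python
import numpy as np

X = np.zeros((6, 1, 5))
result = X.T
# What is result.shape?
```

(5, 1, 6)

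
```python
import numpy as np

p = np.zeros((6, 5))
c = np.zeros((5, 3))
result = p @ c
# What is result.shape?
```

(6, 3)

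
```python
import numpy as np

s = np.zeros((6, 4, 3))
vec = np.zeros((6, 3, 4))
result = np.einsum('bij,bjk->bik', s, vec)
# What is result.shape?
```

(6, 4, 4)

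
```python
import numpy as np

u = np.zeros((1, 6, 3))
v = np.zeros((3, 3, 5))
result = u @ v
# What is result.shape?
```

(3, 6, 5)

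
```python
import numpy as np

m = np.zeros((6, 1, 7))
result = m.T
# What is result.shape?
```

(7, 1, 6)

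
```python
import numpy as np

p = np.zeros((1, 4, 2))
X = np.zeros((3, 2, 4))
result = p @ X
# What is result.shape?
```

(3, 4, 4)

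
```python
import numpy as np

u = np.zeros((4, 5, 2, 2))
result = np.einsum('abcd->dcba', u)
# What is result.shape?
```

(2, 2, 5, 4)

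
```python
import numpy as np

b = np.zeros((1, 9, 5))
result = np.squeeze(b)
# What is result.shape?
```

(9, 5)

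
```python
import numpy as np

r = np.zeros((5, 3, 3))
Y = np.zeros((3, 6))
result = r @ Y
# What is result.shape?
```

(5, 3, 6)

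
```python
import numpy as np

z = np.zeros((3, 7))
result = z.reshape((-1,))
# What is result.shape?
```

(21,)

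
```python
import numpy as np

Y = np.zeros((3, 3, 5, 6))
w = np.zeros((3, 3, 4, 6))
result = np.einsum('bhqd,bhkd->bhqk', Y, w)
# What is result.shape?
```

(3, 3, 5, 4)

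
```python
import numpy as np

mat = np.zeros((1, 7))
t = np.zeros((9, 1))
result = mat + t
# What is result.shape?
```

(9, 7)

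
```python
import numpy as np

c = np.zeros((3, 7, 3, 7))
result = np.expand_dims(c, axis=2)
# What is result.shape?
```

(3, 7, 1, 3, 7)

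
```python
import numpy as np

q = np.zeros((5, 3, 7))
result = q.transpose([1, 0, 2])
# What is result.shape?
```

(3, 5, 7)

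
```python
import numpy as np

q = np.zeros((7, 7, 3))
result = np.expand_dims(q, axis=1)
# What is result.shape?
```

(7, 1, 7, 3)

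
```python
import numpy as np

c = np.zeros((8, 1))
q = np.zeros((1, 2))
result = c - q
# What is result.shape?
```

(8, 2)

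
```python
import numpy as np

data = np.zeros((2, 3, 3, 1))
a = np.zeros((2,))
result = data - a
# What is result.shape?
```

(2, 3, 3, 2)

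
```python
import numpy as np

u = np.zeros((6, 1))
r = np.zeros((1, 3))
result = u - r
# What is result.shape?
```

(6, 3)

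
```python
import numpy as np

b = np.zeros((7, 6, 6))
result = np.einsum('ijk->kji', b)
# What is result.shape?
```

(6, 6, 7)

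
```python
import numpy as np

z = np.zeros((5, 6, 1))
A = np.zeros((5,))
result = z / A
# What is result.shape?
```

(5, 6, 5)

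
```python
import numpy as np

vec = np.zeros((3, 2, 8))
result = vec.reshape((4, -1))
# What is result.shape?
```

(4, 12)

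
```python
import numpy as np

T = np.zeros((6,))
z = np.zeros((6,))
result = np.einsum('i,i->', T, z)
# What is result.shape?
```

()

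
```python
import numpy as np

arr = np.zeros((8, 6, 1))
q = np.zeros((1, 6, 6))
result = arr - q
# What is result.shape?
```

(8, 6, 6)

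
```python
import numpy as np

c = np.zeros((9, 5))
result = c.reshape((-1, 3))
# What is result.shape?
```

(15, 3)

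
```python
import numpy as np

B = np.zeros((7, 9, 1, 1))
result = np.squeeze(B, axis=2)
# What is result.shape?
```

(7, 9, 1)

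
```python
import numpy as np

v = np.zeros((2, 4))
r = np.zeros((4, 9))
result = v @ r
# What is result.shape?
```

(2, 9)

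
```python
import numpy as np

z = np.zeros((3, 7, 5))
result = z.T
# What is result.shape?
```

(5, 7, 3)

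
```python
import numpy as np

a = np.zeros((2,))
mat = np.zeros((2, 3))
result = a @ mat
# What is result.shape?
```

(3,)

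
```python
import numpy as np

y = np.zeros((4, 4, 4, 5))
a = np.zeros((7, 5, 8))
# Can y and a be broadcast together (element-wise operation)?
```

No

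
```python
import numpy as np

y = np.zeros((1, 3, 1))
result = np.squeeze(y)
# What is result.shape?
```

(3,)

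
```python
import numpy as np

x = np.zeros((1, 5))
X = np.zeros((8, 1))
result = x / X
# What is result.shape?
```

(8, 5)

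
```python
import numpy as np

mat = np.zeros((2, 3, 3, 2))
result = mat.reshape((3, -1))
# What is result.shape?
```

(3, 12)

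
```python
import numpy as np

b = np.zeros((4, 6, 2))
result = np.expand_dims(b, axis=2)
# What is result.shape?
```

(4, 6, 1, 2)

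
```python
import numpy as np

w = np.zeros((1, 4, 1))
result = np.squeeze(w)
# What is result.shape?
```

(4,)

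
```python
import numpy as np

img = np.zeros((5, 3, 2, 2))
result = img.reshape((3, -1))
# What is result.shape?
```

(3, 20)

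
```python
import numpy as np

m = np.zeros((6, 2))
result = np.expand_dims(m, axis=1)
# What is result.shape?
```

(6, 1, 2)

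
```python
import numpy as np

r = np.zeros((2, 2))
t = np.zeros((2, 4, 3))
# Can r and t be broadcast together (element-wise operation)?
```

No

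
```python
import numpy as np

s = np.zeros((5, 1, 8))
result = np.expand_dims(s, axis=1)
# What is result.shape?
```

(5, 1, 1, 8)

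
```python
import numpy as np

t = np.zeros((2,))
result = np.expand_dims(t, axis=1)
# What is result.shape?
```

(2, 1)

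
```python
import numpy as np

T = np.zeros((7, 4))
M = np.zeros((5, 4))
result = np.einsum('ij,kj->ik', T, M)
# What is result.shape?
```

(7, 5)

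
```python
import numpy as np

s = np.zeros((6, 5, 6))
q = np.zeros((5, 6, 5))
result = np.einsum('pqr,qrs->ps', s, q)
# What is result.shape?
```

(6, 5)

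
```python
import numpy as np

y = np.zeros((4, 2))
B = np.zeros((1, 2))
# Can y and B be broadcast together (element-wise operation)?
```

Yes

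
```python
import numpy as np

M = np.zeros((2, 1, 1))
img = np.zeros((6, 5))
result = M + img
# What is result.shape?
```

(2, 6, 5)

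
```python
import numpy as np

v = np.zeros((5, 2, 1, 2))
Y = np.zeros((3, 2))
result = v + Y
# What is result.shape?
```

(5, 2, 3, 2)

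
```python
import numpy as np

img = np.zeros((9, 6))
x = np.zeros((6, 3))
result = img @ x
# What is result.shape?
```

(9, 3)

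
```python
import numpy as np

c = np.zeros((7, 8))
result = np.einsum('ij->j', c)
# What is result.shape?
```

(8,)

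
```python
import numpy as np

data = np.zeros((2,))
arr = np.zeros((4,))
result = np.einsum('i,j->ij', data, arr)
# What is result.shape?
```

(2, 4)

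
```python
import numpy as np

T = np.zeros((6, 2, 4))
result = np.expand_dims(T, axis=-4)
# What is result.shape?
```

(1, 6, 2, 4)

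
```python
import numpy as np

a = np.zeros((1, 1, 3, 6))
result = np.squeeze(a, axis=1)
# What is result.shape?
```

(1, 3, 6)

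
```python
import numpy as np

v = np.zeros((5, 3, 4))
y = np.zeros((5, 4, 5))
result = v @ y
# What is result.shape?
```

(5, 3, 5)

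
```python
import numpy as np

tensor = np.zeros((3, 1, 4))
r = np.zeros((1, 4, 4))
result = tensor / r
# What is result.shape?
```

(3, 4, 4)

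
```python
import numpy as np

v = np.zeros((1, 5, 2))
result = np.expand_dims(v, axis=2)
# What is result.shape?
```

(1, 5, 1, 2)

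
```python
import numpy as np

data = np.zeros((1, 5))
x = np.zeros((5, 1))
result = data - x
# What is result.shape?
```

(5, 5)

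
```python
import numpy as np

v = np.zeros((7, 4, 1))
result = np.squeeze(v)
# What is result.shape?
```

(7, 4)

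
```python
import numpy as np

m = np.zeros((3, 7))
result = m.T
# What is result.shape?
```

(7, 3)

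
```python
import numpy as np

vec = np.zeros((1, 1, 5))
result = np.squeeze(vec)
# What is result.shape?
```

(5,)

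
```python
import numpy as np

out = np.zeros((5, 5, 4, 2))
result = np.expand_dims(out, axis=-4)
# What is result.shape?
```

(5, 1, 5, 4, 2)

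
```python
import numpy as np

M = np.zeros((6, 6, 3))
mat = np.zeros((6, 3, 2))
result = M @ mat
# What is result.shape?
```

(6, 6, 2)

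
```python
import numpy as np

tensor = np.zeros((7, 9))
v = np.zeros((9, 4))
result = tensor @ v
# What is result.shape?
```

(7, 4)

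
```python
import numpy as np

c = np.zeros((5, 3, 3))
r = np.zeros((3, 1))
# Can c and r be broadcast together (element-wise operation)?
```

Yes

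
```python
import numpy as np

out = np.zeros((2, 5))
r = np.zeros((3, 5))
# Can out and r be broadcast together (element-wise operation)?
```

No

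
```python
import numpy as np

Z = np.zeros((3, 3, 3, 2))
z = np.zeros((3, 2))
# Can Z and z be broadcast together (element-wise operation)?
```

Yes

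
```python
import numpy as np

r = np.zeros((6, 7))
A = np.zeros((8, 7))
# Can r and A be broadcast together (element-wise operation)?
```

No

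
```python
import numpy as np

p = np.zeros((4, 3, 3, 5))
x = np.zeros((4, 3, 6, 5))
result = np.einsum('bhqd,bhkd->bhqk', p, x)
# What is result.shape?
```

(4, 3, 3, 6)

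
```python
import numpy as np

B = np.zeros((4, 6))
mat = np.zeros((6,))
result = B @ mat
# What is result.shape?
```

(4,)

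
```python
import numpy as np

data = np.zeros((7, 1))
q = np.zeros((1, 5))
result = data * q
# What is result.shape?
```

(7, 5)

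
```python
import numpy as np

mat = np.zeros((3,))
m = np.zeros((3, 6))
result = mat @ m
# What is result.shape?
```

(6,)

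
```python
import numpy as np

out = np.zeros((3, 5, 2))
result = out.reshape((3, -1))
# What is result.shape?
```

(3, 10)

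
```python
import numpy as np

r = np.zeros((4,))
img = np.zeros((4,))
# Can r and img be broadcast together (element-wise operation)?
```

Yes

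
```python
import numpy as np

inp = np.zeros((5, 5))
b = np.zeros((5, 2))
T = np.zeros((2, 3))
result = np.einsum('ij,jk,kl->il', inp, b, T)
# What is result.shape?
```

(5, 3)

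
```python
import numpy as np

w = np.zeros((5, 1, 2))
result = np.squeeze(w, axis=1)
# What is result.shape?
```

(5, 2)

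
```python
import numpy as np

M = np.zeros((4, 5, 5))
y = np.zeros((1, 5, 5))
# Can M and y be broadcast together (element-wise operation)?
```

Yes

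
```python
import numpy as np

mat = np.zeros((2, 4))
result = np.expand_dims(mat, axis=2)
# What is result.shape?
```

(2, 4, 1)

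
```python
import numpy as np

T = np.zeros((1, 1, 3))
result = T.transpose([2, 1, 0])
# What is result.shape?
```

(3, 1, 1)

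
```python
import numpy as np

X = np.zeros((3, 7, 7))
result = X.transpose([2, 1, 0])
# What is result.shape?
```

(7, 7, 3)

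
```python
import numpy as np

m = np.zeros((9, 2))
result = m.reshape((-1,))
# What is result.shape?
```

(18,)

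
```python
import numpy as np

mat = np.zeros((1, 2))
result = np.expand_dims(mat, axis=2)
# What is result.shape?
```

(1, 2, 1)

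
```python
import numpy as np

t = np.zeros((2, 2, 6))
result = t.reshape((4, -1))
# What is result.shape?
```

(4, 6)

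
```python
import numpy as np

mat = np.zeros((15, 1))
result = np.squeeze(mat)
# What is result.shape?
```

(15,)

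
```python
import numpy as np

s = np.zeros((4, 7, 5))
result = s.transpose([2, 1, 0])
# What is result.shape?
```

(5, 7, 4)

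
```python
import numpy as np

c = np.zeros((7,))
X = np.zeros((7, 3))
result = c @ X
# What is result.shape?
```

(3,)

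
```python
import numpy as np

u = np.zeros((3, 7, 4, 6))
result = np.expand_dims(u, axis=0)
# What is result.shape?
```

(1, 3, 7, 4, 6)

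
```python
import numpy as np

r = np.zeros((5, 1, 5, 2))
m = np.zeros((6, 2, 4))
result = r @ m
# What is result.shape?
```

(5, 6, 5, 4)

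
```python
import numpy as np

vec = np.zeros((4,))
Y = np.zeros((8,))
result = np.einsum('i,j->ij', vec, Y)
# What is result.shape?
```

(4, 8)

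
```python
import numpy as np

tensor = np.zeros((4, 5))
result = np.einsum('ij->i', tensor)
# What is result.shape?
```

(4,)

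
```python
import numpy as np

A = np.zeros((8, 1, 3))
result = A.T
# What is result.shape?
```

(3, 1, 8)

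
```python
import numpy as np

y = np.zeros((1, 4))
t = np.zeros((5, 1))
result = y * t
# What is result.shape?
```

(5, 4)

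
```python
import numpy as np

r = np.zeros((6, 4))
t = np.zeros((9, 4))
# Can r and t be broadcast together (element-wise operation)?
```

No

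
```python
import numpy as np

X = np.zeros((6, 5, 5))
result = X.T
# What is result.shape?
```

(5, 5, 6)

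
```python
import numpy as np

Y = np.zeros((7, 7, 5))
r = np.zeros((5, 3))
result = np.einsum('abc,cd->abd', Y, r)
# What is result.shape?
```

(7, 7, 3)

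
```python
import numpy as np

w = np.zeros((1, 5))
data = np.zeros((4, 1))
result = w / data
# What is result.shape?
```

(4, 5)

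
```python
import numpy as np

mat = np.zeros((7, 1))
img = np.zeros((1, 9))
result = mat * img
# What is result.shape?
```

(7, 9)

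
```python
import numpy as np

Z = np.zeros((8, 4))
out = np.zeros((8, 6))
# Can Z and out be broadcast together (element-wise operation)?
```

No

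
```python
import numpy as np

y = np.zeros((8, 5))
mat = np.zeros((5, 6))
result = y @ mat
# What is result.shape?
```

(8, 6)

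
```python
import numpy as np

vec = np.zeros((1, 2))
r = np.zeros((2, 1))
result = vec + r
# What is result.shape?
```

(2, 2)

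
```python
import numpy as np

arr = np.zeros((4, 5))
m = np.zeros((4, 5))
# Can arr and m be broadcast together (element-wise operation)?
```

Yes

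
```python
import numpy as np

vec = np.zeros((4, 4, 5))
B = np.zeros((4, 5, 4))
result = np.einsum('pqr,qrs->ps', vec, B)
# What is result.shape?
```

(4, 4)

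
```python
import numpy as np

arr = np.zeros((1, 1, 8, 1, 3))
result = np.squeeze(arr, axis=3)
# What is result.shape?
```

(1, 1, 8, 3)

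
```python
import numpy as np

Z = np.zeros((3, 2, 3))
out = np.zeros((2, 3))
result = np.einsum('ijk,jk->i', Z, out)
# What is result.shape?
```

(3,)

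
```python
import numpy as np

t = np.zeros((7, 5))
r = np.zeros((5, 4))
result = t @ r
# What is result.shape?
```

(7, 4)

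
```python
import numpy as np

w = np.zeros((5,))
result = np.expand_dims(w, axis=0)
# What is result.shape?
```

(1, 5)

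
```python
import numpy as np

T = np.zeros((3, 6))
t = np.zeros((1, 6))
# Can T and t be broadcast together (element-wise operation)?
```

Yes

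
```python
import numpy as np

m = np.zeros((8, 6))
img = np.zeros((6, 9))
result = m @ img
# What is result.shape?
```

(8, 9)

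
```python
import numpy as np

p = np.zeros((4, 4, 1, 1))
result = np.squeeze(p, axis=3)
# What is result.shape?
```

(4, 4, 1)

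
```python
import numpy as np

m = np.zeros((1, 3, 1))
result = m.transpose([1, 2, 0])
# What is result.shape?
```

(3, 1, 1)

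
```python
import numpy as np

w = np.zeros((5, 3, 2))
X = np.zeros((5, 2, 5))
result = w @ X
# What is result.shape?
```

(5, 3, 5)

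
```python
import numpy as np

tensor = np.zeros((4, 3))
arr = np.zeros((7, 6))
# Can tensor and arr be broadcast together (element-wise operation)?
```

No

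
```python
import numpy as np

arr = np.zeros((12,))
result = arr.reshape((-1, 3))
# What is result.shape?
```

(4, 3)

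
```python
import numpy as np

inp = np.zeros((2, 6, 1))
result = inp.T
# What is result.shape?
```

(1, 6, 2)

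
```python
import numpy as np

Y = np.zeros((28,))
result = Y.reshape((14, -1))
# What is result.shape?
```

(14, 2)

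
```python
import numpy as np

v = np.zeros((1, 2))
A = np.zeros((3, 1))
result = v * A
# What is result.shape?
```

(3, 2)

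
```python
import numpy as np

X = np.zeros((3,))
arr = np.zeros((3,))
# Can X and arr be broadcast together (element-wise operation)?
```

Yes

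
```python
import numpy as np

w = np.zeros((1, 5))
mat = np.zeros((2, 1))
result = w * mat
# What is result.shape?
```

(2, 5)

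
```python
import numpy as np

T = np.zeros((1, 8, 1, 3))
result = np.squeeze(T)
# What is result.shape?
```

(8, 3)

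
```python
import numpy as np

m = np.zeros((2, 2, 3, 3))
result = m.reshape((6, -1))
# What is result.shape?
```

(6, 6)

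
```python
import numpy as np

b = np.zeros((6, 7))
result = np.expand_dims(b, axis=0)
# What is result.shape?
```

(1, 6, 7)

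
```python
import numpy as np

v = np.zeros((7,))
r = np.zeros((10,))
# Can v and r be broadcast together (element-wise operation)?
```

No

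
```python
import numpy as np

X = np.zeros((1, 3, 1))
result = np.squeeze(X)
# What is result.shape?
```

(3,)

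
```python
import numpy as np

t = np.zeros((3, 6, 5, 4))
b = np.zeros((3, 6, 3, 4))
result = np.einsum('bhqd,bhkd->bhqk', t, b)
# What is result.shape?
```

(3, 6, 5, 3)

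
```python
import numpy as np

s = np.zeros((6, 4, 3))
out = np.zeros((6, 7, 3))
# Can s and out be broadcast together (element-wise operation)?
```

No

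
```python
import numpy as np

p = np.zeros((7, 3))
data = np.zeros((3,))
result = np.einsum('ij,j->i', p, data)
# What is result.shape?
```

(7,)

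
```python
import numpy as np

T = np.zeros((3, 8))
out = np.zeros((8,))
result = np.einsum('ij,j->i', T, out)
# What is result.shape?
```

(3,)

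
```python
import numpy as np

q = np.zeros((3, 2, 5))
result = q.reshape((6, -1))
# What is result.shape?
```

(6, 5)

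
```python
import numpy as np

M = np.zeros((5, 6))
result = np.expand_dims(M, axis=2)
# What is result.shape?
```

(5, 6, 1)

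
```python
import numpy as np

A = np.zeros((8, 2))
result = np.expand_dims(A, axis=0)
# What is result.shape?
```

(1, 8, 2)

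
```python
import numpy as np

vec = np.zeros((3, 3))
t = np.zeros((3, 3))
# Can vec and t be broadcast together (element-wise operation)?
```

Yes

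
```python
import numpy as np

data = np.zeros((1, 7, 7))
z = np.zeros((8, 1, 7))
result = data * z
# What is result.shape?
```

(8, 7, 7)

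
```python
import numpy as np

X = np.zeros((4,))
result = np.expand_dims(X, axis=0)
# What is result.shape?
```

(1, 4)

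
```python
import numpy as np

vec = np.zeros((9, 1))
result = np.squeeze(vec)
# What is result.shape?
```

(9,)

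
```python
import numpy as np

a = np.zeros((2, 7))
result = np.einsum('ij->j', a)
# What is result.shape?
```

(7,)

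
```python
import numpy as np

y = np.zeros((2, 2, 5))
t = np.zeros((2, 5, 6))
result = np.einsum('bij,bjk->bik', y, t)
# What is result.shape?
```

(2, 2, 6)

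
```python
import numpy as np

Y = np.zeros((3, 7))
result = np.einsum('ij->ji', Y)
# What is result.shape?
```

(7, 3)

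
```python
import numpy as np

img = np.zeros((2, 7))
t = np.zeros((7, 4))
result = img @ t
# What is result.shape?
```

(2, 4)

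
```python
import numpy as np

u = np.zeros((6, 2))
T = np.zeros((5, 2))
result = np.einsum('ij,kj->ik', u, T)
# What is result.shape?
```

(6, 5)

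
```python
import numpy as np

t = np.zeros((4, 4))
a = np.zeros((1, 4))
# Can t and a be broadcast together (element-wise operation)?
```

Yes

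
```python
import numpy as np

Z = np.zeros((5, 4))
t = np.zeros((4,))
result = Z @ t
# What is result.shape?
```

(5,)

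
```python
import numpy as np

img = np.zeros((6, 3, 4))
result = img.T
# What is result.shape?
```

(4, 3, 6)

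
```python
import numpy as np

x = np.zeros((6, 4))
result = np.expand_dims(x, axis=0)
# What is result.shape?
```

(1, 6, 4)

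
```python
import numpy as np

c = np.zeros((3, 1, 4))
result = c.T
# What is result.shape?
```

(4, 1, 3)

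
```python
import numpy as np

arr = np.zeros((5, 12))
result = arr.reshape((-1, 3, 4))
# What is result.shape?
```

(5, 3, 4)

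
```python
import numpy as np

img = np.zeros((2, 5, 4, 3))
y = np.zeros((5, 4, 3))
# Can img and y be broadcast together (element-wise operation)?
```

Yes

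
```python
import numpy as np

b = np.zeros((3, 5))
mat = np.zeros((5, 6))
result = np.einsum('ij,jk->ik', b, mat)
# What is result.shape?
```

(3, 6)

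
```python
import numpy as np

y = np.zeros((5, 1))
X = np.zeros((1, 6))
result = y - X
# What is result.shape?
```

(5, 6)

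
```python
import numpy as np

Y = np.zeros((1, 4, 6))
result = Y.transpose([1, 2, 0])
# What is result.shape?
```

(4, 6, 1)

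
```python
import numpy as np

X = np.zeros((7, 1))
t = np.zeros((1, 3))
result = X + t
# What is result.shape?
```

(7, 3)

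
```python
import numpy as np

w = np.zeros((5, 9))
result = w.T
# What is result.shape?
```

(9, 5)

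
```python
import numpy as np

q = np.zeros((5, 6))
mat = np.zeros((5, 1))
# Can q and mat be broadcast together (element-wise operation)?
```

Yes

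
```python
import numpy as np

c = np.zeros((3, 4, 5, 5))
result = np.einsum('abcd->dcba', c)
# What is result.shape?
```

(5, 5, 4, 3)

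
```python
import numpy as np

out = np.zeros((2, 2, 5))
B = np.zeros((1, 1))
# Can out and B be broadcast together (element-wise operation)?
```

Yes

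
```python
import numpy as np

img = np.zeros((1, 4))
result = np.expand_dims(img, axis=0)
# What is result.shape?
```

(1, 1, 4)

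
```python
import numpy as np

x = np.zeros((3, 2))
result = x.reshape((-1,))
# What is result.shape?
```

(6,)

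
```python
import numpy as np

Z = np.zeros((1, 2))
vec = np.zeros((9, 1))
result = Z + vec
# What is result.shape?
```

(9, 2)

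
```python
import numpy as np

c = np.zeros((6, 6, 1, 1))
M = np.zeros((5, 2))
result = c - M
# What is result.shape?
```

(6, 6, 5, 2)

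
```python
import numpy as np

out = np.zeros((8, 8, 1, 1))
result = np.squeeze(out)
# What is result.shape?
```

(8, 8)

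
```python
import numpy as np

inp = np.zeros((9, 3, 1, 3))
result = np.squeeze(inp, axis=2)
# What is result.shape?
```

(9, 3, 3)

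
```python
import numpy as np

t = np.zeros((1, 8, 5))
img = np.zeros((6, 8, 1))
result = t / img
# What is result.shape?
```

(6, 8, 5)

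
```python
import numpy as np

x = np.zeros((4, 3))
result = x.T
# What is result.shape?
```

(3, 4)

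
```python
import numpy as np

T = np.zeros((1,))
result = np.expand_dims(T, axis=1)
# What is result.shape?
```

(1, 1)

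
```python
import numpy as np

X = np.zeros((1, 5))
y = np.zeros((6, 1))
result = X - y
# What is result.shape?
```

(6, 5)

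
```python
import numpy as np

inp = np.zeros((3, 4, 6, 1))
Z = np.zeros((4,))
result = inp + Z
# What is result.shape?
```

(3, 4, 6, 4)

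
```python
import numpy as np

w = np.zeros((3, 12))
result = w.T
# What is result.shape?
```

(12, 3)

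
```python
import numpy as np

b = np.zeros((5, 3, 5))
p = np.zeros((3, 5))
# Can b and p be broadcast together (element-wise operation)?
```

Yes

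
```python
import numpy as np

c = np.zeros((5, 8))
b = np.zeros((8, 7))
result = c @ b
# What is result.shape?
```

(5, 7)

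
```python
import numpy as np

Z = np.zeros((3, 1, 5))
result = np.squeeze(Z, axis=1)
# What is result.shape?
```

(3, 5)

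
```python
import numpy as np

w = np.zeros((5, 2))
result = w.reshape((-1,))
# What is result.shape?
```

(10,)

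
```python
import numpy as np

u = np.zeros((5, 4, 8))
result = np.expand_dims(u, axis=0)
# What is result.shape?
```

(1, 5, 4, 8)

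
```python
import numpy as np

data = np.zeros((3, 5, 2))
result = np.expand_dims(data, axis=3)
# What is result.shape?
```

(3, 5, 2, 1)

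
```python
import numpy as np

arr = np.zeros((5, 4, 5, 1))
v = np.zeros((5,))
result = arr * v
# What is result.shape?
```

(5, 4, 5, 5)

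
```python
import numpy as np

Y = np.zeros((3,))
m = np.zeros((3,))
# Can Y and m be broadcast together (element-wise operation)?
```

Yes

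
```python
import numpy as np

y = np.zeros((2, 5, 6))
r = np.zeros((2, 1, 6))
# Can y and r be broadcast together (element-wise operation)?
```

Yes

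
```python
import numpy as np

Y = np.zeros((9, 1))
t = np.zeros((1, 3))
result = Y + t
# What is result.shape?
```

(9, 3)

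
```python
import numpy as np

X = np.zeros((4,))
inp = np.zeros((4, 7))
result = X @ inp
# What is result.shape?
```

(7,)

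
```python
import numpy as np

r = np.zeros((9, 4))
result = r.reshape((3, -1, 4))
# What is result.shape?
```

(3, 3, 4)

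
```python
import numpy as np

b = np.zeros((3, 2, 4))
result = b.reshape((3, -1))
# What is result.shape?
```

(3, 8)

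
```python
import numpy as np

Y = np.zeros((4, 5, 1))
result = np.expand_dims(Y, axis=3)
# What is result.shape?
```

(4, 5, 1, 1)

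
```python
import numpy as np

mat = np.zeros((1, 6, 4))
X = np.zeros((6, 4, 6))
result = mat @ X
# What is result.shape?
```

(6, 6, 6)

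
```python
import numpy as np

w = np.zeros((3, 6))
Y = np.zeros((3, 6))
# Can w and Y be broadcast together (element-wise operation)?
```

Yes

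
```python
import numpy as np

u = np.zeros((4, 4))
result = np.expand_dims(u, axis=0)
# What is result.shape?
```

(1, 4, 4)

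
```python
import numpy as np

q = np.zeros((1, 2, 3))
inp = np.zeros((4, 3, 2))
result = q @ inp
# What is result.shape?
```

(4, 2, 2)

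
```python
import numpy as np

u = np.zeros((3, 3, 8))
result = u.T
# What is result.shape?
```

(8, 3, 3)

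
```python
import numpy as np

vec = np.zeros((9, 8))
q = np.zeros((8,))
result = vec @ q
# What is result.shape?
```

(9,)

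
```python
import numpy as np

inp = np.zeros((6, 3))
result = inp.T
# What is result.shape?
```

(3, 6)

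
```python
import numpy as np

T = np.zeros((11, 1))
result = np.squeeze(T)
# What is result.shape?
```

(11,)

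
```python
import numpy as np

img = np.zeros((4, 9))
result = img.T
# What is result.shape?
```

(9, 4)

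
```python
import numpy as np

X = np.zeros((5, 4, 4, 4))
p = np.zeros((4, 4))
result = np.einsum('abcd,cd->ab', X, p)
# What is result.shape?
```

(5, 4)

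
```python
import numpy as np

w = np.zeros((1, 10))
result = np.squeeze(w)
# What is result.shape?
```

(10,)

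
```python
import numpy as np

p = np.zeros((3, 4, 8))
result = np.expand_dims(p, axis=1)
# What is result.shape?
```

(3, 1, 4, 8)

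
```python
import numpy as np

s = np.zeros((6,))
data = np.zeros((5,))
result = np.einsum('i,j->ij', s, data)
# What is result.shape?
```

(6, 5)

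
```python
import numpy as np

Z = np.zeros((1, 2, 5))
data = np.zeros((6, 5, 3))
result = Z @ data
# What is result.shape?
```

(6, 2, 3)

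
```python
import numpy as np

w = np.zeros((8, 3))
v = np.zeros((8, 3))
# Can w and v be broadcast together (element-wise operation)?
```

Yes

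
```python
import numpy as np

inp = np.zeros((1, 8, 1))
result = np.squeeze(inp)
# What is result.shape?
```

(8,)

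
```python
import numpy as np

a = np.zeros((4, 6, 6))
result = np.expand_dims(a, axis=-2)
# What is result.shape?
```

(4, 6, 1, 6)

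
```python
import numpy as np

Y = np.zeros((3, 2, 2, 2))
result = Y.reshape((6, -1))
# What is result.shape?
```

(6, 4)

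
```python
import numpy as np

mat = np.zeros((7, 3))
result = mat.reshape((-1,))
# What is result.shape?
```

(21,)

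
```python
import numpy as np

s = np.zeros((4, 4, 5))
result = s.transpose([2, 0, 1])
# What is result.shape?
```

(5, 4, 4)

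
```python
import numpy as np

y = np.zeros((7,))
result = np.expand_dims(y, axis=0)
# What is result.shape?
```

(1, 7)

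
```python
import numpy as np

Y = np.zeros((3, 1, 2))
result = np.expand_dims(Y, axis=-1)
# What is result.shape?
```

(3, 1, 2, 1)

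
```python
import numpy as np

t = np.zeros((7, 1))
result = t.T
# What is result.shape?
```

(1, 7)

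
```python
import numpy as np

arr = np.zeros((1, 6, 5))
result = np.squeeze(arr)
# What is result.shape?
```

(6, 5)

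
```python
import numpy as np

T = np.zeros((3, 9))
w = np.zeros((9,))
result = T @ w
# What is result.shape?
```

(3,)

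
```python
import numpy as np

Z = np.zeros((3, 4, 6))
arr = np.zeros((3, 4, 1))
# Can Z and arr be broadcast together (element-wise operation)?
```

Yes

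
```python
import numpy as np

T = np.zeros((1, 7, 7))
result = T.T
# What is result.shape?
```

(7, 7, 1)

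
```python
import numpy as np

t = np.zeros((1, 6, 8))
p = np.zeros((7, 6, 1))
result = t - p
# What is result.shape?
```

(7, 6, 8)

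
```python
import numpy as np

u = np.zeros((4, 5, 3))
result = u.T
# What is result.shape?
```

(3, 5, 4)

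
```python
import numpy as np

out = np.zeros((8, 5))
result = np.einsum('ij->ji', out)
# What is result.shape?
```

(5, 8)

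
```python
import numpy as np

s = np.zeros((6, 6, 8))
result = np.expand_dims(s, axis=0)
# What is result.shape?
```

(1, 6, 6, 8)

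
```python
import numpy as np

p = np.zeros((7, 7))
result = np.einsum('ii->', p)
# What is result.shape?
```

()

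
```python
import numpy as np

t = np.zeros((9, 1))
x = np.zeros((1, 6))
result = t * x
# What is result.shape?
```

(9, 6)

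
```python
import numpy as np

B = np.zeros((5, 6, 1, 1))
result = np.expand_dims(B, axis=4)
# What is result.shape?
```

(5, 6, 1, 1, 1)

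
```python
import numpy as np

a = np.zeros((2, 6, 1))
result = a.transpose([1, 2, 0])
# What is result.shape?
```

(6, 1, 2)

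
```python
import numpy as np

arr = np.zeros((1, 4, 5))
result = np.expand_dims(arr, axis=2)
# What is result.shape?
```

(1, 4, 1, 5)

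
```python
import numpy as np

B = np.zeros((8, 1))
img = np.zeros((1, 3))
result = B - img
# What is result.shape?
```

(8, 3)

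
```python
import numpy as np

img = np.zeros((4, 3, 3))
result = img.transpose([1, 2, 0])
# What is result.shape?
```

(3, 3, 4)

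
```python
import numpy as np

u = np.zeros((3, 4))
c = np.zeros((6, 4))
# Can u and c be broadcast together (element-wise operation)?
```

No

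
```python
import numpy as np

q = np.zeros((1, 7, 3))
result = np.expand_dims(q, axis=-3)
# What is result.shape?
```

(1, 1, 7, 3)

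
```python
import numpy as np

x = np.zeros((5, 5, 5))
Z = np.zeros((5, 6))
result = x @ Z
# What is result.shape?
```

(5, 5, 6)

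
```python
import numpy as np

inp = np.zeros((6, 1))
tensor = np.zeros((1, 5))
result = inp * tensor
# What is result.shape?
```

(6, 5)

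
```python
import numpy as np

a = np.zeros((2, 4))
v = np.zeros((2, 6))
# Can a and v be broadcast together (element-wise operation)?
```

No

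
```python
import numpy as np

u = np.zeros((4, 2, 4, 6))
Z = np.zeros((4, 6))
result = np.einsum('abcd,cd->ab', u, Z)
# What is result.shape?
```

(4, 2)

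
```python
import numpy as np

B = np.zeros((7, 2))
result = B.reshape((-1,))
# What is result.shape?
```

(14,)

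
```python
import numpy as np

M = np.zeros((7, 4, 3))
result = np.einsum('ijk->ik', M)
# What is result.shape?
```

(7, 3)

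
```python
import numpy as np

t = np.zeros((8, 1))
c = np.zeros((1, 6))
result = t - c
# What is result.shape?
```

(8, 6)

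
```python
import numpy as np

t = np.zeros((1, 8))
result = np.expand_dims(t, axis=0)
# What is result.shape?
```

(1, 1, 8)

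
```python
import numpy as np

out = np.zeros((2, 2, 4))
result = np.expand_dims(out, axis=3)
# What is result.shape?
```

(2, 2, 4, 1)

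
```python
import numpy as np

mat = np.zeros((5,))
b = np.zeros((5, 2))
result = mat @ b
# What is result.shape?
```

(2,)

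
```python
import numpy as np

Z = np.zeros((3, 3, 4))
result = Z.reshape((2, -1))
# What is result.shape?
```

(2, 18)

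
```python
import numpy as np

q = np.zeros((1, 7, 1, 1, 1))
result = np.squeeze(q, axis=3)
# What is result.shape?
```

(1, 7, 1, 1)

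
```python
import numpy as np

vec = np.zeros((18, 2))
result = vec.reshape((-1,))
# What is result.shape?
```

(36,)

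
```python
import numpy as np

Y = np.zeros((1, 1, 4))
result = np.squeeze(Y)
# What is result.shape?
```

(4,)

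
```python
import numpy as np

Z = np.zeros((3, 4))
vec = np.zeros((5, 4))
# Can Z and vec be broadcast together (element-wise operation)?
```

No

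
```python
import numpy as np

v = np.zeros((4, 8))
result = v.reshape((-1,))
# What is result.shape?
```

(32,)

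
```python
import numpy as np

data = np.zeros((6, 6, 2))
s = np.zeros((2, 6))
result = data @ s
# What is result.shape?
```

(6, 6, 6)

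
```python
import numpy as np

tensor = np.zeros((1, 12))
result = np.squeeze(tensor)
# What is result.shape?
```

(12,)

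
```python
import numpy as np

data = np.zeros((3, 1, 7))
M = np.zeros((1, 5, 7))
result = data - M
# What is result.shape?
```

(3, 5, 7)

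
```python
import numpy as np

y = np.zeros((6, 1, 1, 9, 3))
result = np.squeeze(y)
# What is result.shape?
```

(6, 9, 3)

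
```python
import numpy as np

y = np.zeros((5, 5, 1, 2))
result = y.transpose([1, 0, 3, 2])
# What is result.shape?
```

(5, 5, 2, 1)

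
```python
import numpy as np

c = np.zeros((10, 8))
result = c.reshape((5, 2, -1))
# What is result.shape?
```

(5, 2, 8)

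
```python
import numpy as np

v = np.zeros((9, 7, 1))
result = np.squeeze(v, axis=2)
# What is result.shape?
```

(9, 7)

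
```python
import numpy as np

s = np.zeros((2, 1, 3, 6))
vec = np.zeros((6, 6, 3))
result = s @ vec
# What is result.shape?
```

(2, 6, 3, 3)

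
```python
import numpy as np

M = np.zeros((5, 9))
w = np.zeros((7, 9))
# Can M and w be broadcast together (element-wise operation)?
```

No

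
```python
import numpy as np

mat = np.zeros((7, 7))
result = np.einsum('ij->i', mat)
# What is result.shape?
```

(7,)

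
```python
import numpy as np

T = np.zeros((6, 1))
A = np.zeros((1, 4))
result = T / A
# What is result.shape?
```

(6, 4)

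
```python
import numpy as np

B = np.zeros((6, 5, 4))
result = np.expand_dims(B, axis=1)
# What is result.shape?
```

(6, 1, 5, 4)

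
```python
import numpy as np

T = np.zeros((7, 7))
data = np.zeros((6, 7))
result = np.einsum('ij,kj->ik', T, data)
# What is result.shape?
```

(7, 6)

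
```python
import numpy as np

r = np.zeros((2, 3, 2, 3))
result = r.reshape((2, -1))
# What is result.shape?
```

(2, 18)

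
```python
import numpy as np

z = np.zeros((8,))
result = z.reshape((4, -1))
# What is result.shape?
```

(4, 2)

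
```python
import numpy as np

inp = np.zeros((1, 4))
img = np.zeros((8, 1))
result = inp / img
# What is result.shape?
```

(8, 4)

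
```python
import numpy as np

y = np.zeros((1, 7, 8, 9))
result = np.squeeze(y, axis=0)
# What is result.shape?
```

(7, 8, 9)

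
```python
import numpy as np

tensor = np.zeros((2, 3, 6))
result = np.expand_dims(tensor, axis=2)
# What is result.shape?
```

(2, 3, 1, 6)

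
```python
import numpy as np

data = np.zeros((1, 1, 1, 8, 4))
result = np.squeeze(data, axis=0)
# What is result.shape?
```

(1, 1, 8, 4)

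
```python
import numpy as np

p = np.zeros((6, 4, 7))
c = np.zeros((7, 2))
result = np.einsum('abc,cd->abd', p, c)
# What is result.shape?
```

(6, 4, 2)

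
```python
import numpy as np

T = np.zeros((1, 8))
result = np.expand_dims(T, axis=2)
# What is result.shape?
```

(1, 8, 1)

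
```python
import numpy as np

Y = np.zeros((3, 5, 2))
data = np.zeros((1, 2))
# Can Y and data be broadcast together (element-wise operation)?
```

Yes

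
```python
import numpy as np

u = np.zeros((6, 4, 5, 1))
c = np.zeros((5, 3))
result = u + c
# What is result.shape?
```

(6, 4, 5, 3)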